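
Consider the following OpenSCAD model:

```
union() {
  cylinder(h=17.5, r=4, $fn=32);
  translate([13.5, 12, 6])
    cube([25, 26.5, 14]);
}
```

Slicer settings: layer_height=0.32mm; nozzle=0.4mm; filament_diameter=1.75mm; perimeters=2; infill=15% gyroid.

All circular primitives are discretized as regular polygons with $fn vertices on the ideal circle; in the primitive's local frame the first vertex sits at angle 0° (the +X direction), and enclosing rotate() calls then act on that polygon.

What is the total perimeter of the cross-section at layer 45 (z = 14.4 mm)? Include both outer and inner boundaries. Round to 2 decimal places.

128.09 mm

At z = 14.4 mm: the r=4 cylinder contributes a regular 32-gon of circumradius 4 (perimeter = 2·32·4.000·sin(180°/32) = 25.09 mm); the cube at (13.5, 12) (footprint 25×26.5) is included at this height (perimeter 103.00 mm); Taking the union: the 2 present regions are separate (no shared area or edge), so areas and boundary lengths simply add and each stays a separate island — boundary = 128.09 mm. Overall, the cross-section has 2 separate islands. Total boundary length (outer) = 128.09 mm.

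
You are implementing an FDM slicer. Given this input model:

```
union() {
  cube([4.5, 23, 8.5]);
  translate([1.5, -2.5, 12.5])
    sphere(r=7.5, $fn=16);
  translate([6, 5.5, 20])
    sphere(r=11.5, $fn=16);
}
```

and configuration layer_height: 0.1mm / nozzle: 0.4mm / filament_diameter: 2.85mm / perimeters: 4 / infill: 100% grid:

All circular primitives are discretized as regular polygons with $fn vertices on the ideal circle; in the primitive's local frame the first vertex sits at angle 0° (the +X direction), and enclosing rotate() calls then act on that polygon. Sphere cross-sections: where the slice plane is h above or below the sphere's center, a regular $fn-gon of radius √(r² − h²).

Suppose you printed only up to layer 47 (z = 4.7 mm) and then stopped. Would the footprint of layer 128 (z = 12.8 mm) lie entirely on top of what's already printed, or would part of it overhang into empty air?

part overhangs

Compare the two slices. At z = 4.7: the cube (footprint 4.5×23) is included at this height (area 103.50 mm²); the sphere at (1.5, -2.5) is absent (|z−center|=7.800 > r=7.5); the sphere at (6, 5.5) is absent (|z−center|=15.300 > r=11.5); Taking the union: only the 4.5×23 cube is present, so the union is just that shape — area = 103.50 mm². At z = 12.8: the cube is absent (z outside [0, 8.5]); the sphere at (1.5, -2.5): section is a regular 16-gon, circumradius = √(r²−h²) = √(7.5²−0.3²) = 7.494 (area = (16/2)·7.494²·sin(360°/16) = 171.93 mm²); the r=11.5 sphere at (6, 5.5) slices to a regular 16-gon of circumradius 8.967 (√(r²−h²) with h=7.2 from center) (area = (16/2)·8.967²·sin(360°/16) = 246.17 mm²); Taking the union: the regions partially overlap — summed areas 418.10 mm² minus the doubly-counted overlap 66.07 mm² gives 352.03 mm² — area = 352.03 mm². Checking containment: at z = 12.8 the cross-section extends beyond the z = 4.7 cross-section by about 291.83 mm².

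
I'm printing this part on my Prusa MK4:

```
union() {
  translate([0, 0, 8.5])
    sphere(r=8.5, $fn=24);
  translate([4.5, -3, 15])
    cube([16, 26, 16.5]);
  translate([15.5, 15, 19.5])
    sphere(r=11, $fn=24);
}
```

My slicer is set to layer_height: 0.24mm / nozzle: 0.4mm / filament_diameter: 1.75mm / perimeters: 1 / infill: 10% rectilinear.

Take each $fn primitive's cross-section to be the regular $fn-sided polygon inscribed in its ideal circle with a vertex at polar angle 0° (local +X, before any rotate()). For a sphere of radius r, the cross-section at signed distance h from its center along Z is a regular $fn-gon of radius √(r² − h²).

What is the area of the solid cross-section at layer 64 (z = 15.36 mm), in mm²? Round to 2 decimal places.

574.63 mm²

At z = 15.36 mm: the sphere: section is a regular 24-gon, circumradius = √(r²−h²) = √(8.5²−6.86²) = 5.019 (area = (24/2)·5.019²·sin(360°/24) = 78.24 mm²); the cube at (4.5, -3) is present — its section is the full 16×26 rectangle (area 416.00 mm²); the r=11 sphere at (15.5, 15) contributes a regular 24-gon of circumradius √(11²−4.14²) = 10.191 (area = (24/2)·10.191²·sin(360°/24) = 322.57 mm²); Merging all regions: the regions partially overlap — summed areas 816.81 mm² minus the doubly-counted overlap 242.18 mm² gives 574.63 mm² — area = 574.63 mm². Overall, the cross-section is a single solid region. Net area = 574.63 mm².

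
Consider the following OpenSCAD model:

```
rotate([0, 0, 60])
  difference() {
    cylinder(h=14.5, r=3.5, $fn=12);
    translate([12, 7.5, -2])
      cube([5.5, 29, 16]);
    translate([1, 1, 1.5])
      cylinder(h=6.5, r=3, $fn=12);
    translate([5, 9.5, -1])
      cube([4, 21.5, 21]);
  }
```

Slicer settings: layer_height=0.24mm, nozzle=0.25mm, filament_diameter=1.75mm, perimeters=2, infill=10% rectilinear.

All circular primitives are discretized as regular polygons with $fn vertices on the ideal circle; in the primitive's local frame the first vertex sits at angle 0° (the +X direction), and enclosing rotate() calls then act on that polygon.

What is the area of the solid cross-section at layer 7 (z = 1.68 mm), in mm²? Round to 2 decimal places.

14.35 mm²

At z = 1.68 mm: the r=3.5 cylinder contributes a regular 12-gon of circumradius 3.5 (area = (12/2)·3.500²·sin(360°/12) = 36.75 mm²); the cube at (12, 7.5) (footprint 5.5×29) is included at this height (area 159.50 mm²); the cylinder at (1, 1): section is a regular 12-gon, circumradius r=3 (area = (12/2)·3.000²·sin(360°/12) = 27.00 mm²); the cube at (5, 9.5) (footprint 4×21.5) is included at this height (area 86.00 mm²); Subtracting the remaining from the first: starting from the r=3.5 cylinder (36.75 mm²), the 5.5×29 cube at (12, 7.5) misses the remaining region (no effect); the r=3 cylinder at (1, 1) partially overlaps it — only the 22.40 mm² overlap (of its 27.00 mm²) is removed, clipping the outline; the 4×21.5 cube at (5, 9.5) misses the remaining region (no effect) — area = 14.35 mm²; (whole slice rotated 60° about Z — lengths, areas and connectivity unchanged). Overall, the cross-section is a single solid region. Net area = 14.35 mm².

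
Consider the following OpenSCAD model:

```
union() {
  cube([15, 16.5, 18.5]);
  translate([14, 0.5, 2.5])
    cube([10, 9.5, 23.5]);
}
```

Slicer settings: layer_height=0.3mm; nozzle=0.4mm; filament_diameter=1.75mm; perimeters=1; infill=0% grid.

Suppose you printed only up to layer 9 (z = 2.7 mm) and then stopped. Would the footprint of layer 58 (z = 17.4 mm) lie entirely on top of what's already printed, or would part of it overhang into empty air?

Compare the two slices. At z = 2.7: the 15×16.5 cube contributes its full rectangle (area 247.50 mm²); the cube at (14, 0.5) (footprint 10×9.5) is included at this height (area 95.00 mm²); Taking the union: the regions partially overlap — summed areas 342.50 mm² minus the doubly-counted overlap 9.50 mm² gives 333.00 mm² — area = 333.00 mm². At z = 17.4: the cube is present — its section is the full 15×16.5 rectangle (area 247.50 mm²); the cube at (14, 0.5) (footprint 10×9.5) is included at this height (area 95.00 mm²); Taking the union: the regions partially overlap — summed areas 342.50 mm² minus the doubly-counted overlap 9.50 mm² gives 333.00 mm² — area = 333.00 mm². Checking containment: the cross-section at z = 17.4 is a subset of the cross-section at z = 2.7.

entirely on top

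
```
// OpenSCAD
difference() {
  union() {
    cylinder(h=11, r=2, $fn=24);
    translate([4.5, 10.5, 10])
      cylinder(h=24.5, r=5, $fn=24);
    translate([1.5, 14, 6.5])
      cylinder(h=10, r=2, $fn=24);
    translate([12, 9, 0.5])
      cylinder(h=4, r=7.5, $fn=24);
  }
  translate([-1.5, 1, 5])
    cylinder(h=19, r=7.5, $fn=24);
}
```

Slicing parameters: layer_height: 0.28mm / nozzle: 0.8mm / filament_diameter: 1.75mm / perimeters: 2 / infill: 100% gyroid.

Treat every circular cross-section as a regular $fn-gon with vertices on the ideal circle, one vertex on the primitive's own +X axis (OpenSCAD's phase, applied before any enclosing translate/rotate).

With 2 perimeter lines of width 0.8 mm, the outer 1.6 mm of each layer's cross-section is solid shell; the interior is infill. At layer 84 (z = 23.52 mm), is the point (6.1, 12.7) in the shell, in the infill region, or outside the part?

At z = 23.52 mm: the cylinder is not intersected at this z (z outside [0, 11]); the cylinder at (4.5, 10.5): section is a regular 24-gon, circumradius r=5; the cylinder at (1.5, 14) is absent (z outside [6.5, 16.5]); the cylinder at (12, 9) does not reach this height (z outside [0.5, 4.5]); Combining (union): only the r=5 cylinder at (4.5, 10.5) is present, so the union is just that shape — 1 connected region; the r=7.5 cylinder at (-1.5, 1) gives a regular 24-gon of circumradius 7.5 (constant along its height); Subtracting the remaining from the first: starting from that combined region, the r=7.5 cylinder at (-1.5, 1) partially overlaps it — only the 4.18 mm² overlap (of its 174.70 mm²) is removed, clipping the outline — 1 connected region. Overall, the cross-section is a single solid region. The nearest boundary edge runs (7.00, 14.83)→(8.04, 14.04); distance from the point to it = 2.24 mm. The point is inside the cross-section and 2.24 mm from the nearest boundary — more than the 1.6 mm shell width (2 × 0.8), so it's in the infill interior.

infill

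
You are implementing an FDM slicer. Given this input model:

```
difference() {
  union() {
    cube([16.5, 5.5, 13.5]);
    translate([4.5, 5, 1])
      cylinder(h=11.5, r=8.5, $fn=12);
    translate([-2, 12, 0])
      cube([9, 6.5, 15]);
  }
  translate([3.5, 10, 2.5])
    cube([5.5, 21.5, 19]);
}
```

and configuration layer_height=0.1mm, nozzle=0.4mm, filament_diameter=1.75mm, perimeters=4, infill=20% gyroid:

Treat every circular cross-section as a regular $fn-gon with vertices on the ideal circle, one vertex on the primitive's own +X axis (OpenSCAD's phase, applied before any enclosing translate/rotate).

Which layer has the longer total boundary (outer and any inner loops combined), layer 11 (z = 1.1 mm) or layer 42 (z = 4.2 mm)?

Layer 11 (z = 1.1): the cube is present — its section is the full 16.5×5.5 rectangle (perimeter 44.00 mm); the cylinder at (4.5, 5): section is a regular 12-gon, circumradius r=8.5 (perimeter = 2·12·8.500·sin(180°/12) = 52.80 mm); the cube at (-2, 12) (footprint 9×6.5) is included at this height (perimeter 31.00 mm); Combining (union): the regions partially overlap (shared area 74.84 mm²), so the edge portions inside another operand are dropped and the merged outline is re-measured after clipping — boundary = 76.90 mm; the cube at (3.5, 10) is absent (z outside [2.5, 21.5]); Subtracting the remaining from the first: none of the subtracted shapes is present at this height, so the result so far is unchanged — boundary = 76.90 mm. So its perimeter = 76.90 mm. Layer 42 (z = 4.2): the cube (footprint 16.5×5.5) is included at this height (perimeter 44.00 mm); the r=8.5 cylinder at (4.5, 5) contributes a regular 12-gon of circumradius 8.5 (perimeter = 2·12·8.500·sin(180°/12) = 52.80 mm); the cube at (-2, 12) (footprint 9×6.5) is included at this height (perimeter 31.00 mm); Merging all regions: the regions partially overlap (shared area 74.84 mm²), so the edge portions inside another operand are dropped and the merged outline is re-measured after clipping — boundary = 76.90 mm; the cube at (3.5, 10) (footprint 5.5×21.5) is included at this height (perimeter 54.00 mm); After the difference (first − rest): starting from that combined region, the 5.5×21.5 cube at (3.5, 10) partially overlaps it — only the 34.85 mm² overlap (of its 118.25 mm²) is removed, clipping the outline — boundary = 81.68 mm. So its perimeter = 81.68 mm. Layer 42 is larger (81.68 vs 76.90 mm).

layer 42 (z = 4.2 mm)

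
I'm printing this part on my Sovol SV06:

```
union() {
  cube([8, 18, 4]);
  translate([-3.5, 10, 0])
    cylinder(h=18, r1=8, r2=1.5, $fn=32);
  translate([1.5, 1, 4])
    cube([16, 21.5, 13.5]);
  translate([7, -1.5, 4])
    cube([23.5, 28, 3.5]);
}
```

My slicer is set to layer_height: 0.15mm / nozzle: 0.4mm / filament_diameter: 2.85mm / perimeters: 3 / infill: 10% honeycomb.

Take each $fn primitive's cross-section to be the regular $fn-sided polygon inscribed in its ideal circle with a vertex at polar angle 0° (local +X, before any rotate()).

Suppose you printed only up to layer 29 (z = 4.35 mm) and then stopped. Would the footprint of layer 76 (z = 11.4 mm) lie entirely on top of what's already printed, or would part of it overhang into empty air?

Compare the two slices. At z = 4.35: the cube is not intersected at this z (z outside [0, 4]); the cone at (-3.5, 10) contributes a regular 32-gon of circumradius 6.429 (interpolated between r1=8 and r2=1.5 at t=0.242) (area = (32/2)·6.429²·sin(360°/32) = 129.02 mm²); the 16×21.5 cube at (1.5, 1) contributes its full rectangle (area 344.00 mm²); the cube at (7, -1.5) (footprint 23.5×28) is included at this height (area 658.00 mm²); Combining (union): the regions partially overlap — summed areas 1131.02 mm² minus the doubly-counted overlap 233.46 mm² gives 897.56 mm² — area = 897.56 mm². At z = 11.4: the cube is not intersected at this z (z outside [0, 4]); the cone at (-3.5, 10) (r1=8→r2=1.5) has section circumradius 3.883 here — a regular 32-gon (area = (32/2)·3.883²·sin(360°/32) = 47.07 mm²); the 16×21.5 cube at (1.5, 1) contributes its full rectangle (area 344.00 mm²); the cube at (7, -1.5) does not reach this height (z outside [4, 7.5]); Taking the union: the 2 present regions are separate (no shared area or edge), so areas and boundary lengths simply add and each stays a separate island — area = 391.07 mm². Checking containment: the cross-section at z = 11.4 is a subset of the cross-section at z = 4.35.

entirely on top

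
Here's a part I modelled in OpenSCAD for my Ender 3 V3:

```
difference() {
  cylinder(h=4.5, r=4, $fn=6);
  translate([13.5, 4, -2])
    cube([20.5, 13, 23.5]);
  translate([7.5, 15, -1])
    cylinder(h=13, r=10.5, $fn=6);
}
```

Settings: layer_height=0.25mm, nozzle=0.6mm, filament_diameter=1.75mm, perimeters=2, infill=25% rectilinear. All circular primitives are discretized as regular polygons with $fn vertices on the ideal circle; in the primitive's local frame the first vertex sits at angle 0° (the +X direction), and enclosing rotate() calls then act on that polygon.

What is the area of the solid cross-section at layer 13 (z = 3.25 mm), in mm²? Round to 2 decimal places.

At z = 3.25 mm: the r=4 cylinder gives a regular 6-gon of circumradius 4 (constant along its height) (area = (6/2)·4.000²·sin(360°/6) = 41.57 mm²); the cube at (13.5, 4) (footprint 20.5×13) is included at this height (area 266.50 mm²); the r=10.5 cylinder at (7.5, 15) gives a regular 6-gon of circumradius 10.5 (constant along its height) (area = (6/2)·10.500²·sin(360°/6) = 286.44 mm²); Subtracting the remaining from the first: starting from the r=4 cylinder (41.57 mm²), the 20.5×13 cube at (13.5, 4) misses the remaining region (no effect); the r=10.5 cylinder at (7.5, 15) misses the remaining region (no effect) — area = 41.57 mm². Overall, the cross-section is a single solid region. Net area = 41.57 mm².

41.57 mm²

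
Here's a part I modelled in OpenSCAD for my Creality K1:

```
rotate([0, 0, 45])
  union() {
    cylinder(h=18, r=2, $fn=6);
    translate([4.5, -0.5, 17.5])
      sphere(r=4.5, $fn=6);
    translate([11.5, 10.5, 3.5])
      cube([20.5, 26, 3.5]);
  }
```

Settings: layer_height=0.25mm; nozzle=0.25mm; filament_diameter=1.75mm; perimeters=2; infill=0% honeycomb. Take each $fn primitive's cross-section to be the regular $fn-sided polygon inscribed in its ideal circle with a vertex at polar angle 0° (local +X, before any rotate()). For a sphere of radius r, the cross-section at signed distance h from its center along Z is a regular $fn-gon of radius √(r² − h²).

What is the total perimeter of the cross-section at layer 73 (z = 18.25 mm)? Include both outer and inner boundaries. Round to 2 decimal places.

At z = 18.25 mm: the cylinder is absent (z outside [0, 18]); the sphere at (4.5, -0.5): section is a regular 6-gon, circumradius = √(r²−h²) = √(4.5²−0.75²) = 4.437 (perimeter = 2·6·4.437·sin(180°/6) = 26.62 mm); the cube at (11.5, 10.5) is not intersected at this z (z outside [3.5, 7]); Taking the union: only the r=4.5 sphere at (4.5, -0.5) is present, so the union is just that shape — boundary = 26.62 mm; (whole slice rotated 45° about Z — lengths, areas and connectivity unchanged). Overall, the cross-section is a single solid region. Total boundary length (outer) = 26.62 mm.

26.62 mm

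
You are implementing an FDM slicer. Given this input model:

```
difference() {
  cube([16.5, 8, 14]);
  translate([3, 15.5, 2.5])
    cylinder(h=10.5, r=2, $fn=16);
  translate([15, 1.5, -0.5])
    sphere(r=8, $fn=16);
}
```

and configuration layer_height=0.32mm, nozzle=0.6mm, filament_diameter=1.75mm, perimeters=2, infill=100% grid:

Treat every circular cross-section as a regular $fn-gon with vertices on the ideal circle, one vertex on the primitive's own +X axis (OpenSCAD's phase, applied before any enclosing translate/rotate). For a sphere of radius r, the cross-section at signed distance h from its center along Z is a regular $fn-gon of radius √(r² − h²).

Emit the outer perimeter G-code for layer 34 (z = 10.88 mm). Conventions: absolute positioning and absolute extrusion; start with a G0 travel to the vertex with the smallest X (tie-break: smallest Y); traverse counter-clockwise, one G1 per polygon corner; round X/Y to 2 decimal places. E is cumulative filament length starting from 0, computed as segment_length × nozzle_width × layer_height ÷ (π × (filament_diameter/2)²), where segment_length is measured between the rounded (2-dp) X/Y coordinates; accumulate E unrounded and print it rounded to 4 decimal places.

G0 X0.00 Y0.00 Z10.88
G1 X16.50 Y0.00 E1.3171
G1 X16.50 Y8.00 E1.9557
G1 X0.00 Y8.00 E3.2728
G1 X0.00 Y0.00 E3.9114

At z = 10.88 mm: the 16.5×8 cube contributes its full rectangle; the r=2 cylinder at (3, 15.5) gives a regular 16-gon of circumradius 2 (constant along its height); the sphere at (15, 1.5) does not reach this height (|z−center|=11.380 > r=8); Subtracting the remaining from the first: starting from the 16.5×8 cube, the r=2 cylinder at (3, 15.5) misses the remaining region (no effect) — 1 connected region. The outline is a single polygon with 4 vertices. Extrusion per mm of travel: 0.6 × 0.32 / (π × 0.875²) = 0.079824. Accumulating E over each segment gives final E = 3.9114.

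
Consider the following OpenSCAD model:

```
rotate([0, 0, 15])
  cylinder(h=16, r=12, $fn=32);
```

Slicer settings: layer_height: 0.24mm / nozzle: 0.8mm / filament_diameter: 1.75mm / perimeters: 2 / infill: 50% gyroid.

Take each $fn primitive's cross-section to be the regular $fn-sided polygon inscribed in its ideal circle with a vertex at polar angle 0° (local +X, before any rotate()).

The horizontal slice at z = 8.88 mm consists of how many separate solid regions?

At z = 8.88 mm: the r=12 cylinder gives a regular 32-gon of circumradius 12 (constant along its height); (whole slice rotated 15° about Z — lengths, areas and connectivity unchanged). The result has 1 disconnected region.

1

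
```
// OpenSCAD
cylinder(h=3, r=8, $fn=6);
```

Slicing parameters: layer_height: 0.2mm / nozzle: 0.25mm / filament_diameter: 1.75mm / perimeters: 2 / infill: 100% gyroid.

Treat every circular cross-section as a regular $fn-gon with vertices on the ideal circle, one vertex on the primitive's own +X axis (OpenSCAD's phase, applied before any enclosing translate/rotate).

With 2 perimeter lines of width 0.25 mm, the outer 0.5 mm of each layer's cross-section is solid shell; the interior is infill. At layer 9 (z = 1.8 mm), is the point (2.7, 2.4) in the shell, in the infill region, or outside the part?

At z = 1.8 mm: the cylinder: section is a regular 6-gon, circumradius r=8. Overall, the cross-section is a single solid region. The nearest boundary edge runs (8.00, 0.00)→(4.00, 6.93); distance from the point to it = 3.39 mm. The point is inside the cross-section and 3.39 mm from the nearest boundary — more than the 0.5 mm shell width (2 × 0.25), so it's in the infill interior.

infill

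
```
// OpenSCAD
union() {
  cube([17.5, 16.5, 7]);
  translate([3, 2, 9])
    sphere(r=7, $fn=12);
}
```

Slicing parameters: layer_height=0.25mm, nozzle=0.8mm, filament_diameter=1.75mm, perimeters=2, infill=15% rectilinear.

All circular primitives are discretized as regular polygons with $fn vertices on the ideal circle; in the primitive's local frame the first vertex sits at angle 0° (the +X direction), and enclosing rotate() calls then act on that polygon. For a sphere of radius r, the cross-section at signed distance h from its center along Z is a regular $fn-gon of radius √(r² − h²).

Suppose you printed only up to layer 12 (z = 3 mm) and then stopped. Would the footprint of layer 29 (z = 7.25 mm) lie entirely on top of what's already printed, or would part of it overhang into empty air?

Compare the two slices. At z = 3: the cube is present — its section is the full 17.5×16.5 rectangle (area 288.75 mm²); the r=7 sphere at (3, 2) contributes a regular 12-gon of circumradius √(7²−6²) = 3.606 (area = (12/2)·3.606²·sin(360°/12) = 39.00 mm²); Merging all regions: the regions partially overlap — summed areas 327.75 mm² minus the doubly-counted overlap 31.49 mm² gives 296.26 mm² — area = 296.26 mm². At z = 7.25: the cube does not reach this height (z outside [0, 7]); the r=7 sphere at (3, 2) slices to a regular 12-gon of circumradius 6.778 (√(r²−h²) with h=1.75 from center) (area = (12/2)·6.778²·sin(360°/12) = 137.81 mm²); Merging all regions: only the r=7 sphere at (3, 2) is present, so the union is just that shape — area = 137.81 mm². Checking containment: at z = 7.25 the cross-section extends beyond the z = 3 cross-section by about 57.71 mm².

part overhangs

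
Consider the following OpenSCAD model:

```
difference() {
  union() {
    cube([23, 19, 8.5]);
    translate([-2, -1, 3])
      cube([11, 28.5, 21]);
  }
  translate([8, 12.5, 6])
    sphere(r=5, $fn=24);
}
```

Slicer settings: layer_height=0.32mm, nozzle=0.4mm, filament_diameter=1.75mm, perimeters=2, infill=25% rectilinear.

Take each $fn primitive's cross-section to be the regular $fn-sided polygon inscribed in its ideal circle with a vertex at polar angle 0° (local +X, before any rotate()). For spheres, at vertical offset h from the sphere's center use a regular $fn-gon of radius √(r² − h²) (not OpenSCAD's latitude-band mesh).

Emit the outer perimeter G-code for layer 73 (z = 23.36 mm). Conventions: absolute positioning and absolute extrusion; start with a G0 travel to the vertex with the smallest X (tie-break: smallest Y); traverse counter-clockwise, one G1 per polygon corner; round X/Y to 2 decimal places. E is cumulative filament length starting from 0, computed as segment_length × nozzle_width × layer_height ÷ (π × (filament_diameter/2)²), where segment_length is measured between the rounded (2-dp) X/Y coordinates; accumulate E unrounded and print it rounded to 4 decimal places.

At z = 23.36 mm: the cube is absent (z outside [0, 8.5]); the 11×28.5 cube at (-2, -1) contributes its full rectangle; Combining (union): only the 11×28.5 cube at (-2, -1) is present, so the union is just that shape — 1 connected region; the sphere at (8, 12.5) is not intersected at this z (|z−center|=17.360 > r=5); After the difference (first − rest): none of the subtracted shapes is present at this height, so that combined region is unchanged — 1 connected region. The outline is a single polygon with 4 vertices. Extrusion per mm of travel: 0.4 × 0.32 / (π × 0.875²) = 0.053216. Accumulating E over each segment gives final E = 4.2041.

G0 X-2.00 Y-1.00 Z23.36
G1 X9.00 Y-1.00 E0.5854
G1 X9.00 Y27.50 E2.1020
G1 X-2.00 Y27.50 E2.6874
G1 X-2.00 Y-1.00 E4.2041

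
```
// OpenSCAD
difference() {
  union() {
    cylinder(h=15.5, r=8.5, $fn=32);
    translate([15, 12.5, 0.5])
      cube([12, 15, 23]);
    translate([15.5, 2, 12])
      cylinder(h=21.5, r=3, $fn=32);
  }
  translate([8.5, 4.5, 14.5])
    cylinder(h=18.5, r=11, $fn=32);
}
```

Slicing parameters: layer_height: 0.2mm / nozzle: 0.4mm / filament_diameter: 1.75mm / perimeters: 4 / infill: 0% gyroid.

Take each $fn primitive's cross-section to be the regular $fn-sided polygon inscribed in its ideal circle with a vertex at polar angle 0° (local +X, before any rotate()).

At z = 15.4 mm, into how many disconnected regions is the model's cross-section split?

At z = 15.4 mm: the r=8.5 cylinder contributes a regular 32-gon of circumradius 8.5; the cube at (15, 12.5) is present — its section is the full 12×15 rectangle; the r=3 cylinder at (15.5, 2) gives a regular 32-gon of circumradius 3 (constant along its height); Merging all regions: the 3 present regions are separate (no shared area or edge), so areas and boundary lengths simply add and each stays a separate island — 3 connected regions; the cylinder at (8.5, 4.5): section is a regular 32-gon, circumradius r=11; After the difference (first − rest): starting from that combined region, the r=11 cylinder at (8.5, 4.5) partially overlaps it — only the 144.02 mm² overlap (of its 377.69 mm²) is removed, clipping the outline — 2 connected regions. The result has 2 disconnected regions.

2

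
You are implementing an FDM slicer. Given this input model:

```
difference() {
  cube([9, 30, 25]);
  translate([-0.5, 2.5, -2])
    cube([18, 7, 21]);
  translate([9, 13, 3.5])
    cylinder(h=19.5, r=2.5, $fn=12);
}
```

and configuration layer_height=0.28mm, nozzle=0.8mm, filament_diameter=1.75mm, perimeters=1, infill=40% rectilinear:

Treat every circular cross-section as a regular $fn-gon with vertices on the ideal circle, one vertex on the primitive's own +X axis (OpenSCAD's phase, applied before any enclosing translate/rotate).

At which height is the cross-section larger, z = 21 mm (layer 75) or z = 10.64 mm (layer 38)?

Layer 75 (z = 21): the cube (footprint 9×30) is included at this height (area 270.00 mm²); the cube at (-0.5, 2.5) is absent (z outside [-2, 19]); the cylinder at (9, 13): section is a regular 12-gon, circumradius r=2.5 (area = (12/2)·2.500²·sin(360°/12) = 18.75 mm²); Subtracting the remaining from the first: starting from the 9×30 cube (270.00 mm²), the r=2.5 cylinder at (9, 13) partially overlaps it — only the 9.38 mm² overlap (of its 18.75 mm²) is removed, clipping the outline — area = 260.62 mm². So its area = 260.62 mm². Layer 38 (z = 10.64): the 9×30 cube contributes its full rectangle (area 270.00 mm²); the 18×7 cube at (-0.5, 2.5) contributes its full rectangle (area 126.00 mm²); the cylinder at (9, 13): section is a regular 12-gon, circumradius r=2.5 (area = (12/2)·2.500²·sin(360°/12) = 18.75 mm²); Taking the first minus the rest: starting from the 9×30 cube (270.00 mm²), the 18×7 cube at (-0.5, 2.5) partially overlaps it — only the 63.00 mm² overlap (of its 126.00 mm²) is removed, clipping the outline; the r=2.5 cylinder at (9, 13) partially overlaps it — only the 9.38 mm² overlap (of its 18.75 mm²) is removed, clipping the outline — area = 197.63 mm². So its area = 197.63 mm². Layer 75 is larger (260.62 vs 197.63 mm²).

layer 75 (z = 21 mm)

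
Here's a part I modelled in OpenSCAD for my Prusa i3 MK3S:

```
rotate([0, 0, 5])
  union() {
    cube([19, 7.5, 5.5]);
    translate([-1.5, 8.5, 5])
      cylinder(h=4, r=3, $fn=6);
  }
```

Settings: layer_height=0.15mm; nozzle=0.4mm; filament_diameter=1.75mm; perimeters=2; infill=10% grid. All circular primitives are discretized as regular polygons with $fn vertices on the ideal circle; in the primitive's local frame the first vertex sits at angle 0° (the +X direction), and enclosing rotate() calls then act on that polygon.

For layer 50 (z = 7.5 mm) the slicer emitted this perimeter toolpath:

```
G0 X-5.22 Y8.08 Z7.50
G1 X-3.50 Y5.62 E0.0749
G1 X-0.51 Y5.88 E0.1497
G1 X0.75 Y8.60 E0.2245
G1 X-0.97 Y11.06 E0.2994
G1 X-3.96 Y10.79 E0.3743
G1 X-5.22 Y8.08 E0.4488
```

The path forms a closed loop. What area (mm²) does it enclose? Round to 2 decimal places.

Apply the shoelace formula to the sequence of (X, Y) vertices; enclosed area = 23.36 mm².

23.36 mm²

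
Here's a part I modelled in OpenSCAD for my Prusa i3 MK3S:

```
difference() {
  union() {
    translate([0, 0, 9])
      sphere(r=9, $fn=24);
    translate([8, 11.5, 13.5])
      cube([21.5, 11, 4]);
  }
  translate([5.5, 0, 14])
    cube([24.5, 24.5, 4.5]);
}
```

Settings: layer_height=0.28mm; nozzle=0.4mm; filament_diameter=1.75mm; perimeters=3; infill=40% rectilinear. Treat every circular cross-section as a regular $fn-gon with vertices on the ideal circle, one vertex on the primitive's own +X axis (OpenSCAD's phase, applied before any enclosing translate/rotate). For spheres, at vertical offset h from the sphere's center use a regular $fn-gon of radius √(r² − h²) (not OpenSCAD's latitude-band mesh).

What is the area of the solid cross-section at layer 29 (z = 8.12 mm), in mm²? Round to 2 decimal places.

249.17 mm²

At z = 8.12 mm: the sphere: section is a regular 24-gon, circumradius = √(r²−h²) = √(9²−0.88²) = 8.957 (area = (24/2)·8.957²·sin(360°/24) = 249.17 mm²); the cube at (8, 11.5) does not reach this height (z outside [13.5, 17.5]); Taking the union: only the r=9 sphere is present, so the union is just that shape — area = 249.17 mm²; the cube at (5.5, 0) is not intersected at this z (z outside [14, 18.5]); After the difference (first − rest): none of the subtracted shapes is present at this height, so the result so far is unchanged — area = 249.17 mm². Overall, the cross-section is a single solid region. Net area = 249.17 mm².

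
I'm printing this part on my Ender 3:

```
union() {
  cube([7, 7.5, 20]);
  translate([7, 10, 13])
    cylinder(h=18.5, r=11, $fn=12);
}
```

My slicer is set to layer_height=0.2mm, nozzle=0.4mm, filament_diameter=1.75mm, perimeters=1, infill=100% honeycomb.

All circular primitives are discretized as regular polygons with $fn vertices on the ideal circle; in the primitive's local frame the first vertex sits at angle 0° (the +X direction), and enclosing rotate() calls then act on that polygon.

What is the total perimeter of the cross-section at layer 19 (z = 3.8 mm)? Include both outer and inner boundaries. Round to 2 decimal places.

At z = 3.8 mm: the cube is present — its section is the full 7×7.5 rectangle (perimeter 29.00 mm); the cylinder at (7, 10) is not intersected at this z (z outside [13, 31.5]); Merging all regions: only the 7×7.5 cube is present, so the union is just that shape — boundary = 29.00 mm. Overall, the cross-section is a single solid region. Total boundary length (outer) = 29.00 mm.

29.00 mm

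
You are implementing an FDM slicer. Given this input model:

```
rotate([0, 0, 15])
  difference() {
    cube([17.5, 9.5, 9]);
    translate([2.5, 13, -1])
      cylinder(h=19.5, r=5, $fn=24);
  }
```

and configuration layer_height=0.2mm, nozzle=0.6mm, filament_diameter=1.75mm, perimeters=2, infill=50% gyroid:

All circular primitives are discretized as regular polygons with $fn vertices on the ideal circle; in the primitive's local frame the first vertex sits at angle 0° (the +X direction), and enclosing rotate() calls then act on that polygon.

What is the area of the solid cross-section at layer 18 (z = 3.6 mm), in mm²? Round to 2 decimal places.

At z = 3.6 mm: the 17.5×9.5 cube contributes its full rectangle (area 166.25 mm²); the r=5 cylinder at (2.5, 13) contributes a regular 24-gon of circumradius 5 (area = (24/2)·5.000²·sin(360°/24) = 77.65 mm²); After the difference (first − rest): starting from the 17.5×9.5 cube (166.25 mm²), the r=5 cylinder at (2.5, 13) partially overlaps it — only the 6.71 mm² overlap (of its 77.65 mm²) is removed, clipping the outline — area = 159.54 mm²; (rotated 15° about Z; rotation is an isometry so areas/perimeters/island counts are preserved). Overall, the cross-section is a single solid region. Net area = 159.54 mm².

159.54 mm²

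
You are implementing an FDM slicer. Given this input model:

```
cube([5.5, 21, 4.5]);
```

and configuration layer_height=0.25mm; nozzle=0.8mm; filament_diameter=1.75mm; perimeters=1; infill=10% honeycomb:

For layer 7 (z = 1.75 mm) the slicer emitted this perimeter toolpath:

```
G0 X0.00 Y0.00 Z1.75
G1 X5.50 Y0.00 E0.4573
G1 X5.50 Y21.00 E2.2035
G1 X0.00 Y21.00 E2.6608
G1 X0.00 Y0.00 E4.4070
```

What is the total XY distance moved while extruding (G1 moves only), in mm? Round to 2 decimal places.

Sum the Euclidean lengths of each G1 segment: total = 53.00 mm.

53.00 mm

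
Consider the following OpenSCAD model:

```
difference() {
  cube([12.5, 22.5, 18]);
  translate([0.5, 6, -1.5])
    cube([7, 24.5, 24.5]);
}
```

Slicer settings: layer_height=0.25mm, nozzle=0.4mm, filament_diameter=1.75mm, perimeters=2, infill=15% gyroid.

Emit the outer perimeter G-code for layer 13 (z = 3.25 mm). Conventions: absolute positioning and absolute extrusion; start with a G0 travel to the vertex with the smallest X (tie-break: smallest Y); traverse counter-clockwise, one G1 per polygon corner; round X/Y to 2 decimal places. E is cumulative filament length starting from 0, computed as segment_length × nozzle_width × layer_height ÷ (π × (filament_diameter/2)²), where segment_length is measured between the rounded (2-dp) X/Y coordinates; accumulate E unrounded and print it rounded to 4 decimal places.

At z = 3.25 mm: the cube (footprint 12.5×22.5) is included at this height; the cube at (0.5, 6) is present — its section is the full 7×24.5 rectangle; Taking the first minus the rest: starting from the 12.5×22.5 cube, the 7×24.5 cube at (0.5, 6) partially overlaps it — only the 115.50 mm² overlap (of its 171.50 mm²) is removed, clipping the outline — 1 connected region. The outline is a single polygon with 8 vertices. Extrusion per mm of travel: 0.4 × 0.25 / (π × 0.875²) = 0.041575. Accumulating E over each segment gives final E = 4.2822.

G0 X0.00 Y0.00 Z3.25
G1 X12.50 Y0.00 E0.5197
G1 X12.50 Y22.50 E1.4551
G1 X7.50 Y22.50 E1.6630
G1 X7.50 Y6.00 E2.3490
G1 X0.50 Y6.00 E2.6400
G1 X0.50 Y22.50 E3.3260
G1 X0.00 Y22.50 E3.3468
G1 X0.00 Y0.00 E4.2822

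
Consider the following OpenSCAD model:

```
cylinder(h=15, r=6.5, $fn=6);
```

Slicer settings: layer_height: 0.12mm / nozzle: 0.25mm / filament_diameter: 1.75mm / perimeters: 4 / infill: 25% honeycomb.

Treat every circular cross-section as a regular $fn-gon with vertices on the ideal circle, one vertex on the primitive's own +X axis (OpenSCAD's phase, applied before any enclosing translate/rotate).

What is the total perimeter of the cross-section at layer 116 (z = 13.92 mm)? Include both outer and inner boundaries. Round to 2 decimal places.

At z = 13.92 mm: the r=6.5 cylinder contributes a regular 6-gon of circumradius 6.5 (perimeter = 2·6·6.500·sin(180°/6) = 39.00 mm). Overall, the cross-section is a single solid region. Total boundary length (outer) = 39.00 mm.

39.00 mm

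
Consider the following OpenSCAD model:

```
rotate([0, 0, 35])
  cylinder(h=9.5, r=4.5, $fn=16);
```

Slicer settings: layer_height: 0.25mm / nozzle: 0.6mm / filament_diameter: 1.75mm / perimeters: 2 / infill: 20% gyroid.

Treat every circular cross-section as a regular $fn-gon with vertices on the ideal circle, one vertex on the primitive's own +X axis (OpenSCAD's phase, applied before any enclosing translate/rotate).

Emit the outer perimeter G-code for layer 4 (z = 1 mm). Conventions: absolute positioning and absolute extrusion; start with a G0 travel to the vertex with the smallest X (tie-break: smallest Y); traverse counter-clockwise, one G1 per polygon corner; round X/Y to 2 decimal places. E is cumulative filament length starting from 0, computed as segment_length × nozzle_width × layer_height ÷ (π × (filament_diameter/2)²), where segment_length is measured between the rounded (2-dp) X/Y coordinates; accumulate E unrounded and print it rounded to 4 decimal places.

G0 X-4.43 Y0.78 Z1.00
G1 X-4.39 Y-0.97 E0.1092
G1 X-3.69 Y-2.58 E0.2186
G1 X-2.42 Y-3.80 E0.3285
G1 X-0.78 Y-4.43 E0.4380
G1 X0.97 Y-4.39 E0.5472
G1 X2.58 Y-3.69 E0.6567
G1 X3.80 Y-2.42 E0.7665
G1 X4.43 Y-0.78 E0.8761
G1 X4.39 Y0.97 E0.9852
G1 X3.69 Y2.58 E1.0947
G1 X2.42 Y3.80 E1.2045
G1 X0.78 Y4.43 E1.3141
G1 X-0.97 Y4.39 E1.4233
G1 X-2.58 Y3.69 E1.5327
G1 X-3.80 Y2.42 E1.6426
G1 X-4.43 Y0.78 E1.7521

At z = 1 mm: the cylinder: section is a regular 16-gon, circumradius r=4.5; (rotated 35° about Z; rotation is an isometry so areas/perimeters/island counts are preserved). The outline is a single polygon with 16 vertices. Extrusion per mm of travel: 0.6 × 0.25 / (π × 0.875²) = 0.062363. Accumulating E over each segment gives final E = 1.7521.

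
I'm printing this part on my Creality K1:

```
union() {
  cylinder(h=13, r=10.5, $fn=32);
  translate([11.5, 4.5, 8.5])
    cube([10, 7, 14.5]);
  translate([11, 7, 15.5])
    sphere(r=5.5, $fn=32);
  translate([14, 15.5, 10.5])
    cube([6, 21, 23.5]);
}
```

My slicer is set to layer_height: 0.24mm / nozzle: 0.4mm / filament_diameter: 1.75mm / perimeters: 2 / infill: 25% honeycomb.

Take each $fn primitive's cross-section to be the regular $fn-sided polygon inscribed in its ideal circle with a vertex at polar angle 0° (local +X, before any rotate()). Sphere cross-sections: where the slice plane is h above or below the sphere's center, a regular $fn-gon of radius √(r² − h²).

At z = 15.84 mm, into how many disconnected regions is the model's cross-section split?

2

At z = 15.84 mm: the cylinder is absent (z outside [0, 13]); the cube at (11.5, 4.5) (footprint 10×7) is included at this height; the r=5.5 sphere at (11, 7) slices to a regular 32-gon of circumradius 5.489 (√(r²−h²) with h=0.34 from center); the cube at (14, 15.5) (footprint 6×21) is included at this height; Merging all regions: the regions partially overlap (shared area 31.15 mm²), so overlapping operands fuse into one piece — 2 connected regions. The result has 2 disconnected regions.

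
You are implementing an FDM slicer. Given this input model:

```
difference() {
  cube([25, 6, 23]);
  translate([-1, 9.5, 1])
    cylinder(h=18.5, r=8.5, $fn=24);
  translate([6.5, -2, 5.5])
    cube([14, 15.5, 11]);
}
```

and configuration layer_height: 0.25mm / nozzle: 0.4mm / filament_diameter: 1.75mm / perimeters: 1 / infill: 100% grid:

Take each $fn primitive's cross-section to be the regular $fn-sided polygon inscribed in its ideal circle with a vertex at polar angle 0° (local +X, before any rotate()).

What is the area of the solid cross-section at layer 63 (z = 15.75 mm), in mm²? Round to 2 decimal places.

43.58 mm²

At z = 15.75 mm: the cube (footprint 25×6) is included at this height (area 150.00 mm²); the r=8.5 cylinder at (-1, 9.5) contributes a regular 24-gon of circumradius 8.5 (area = (24/2)·8.500²·sin(360°/24) = 224.40 mm²); the 14×15.5 cube at (6.5, -2) contributes its full rectangle (area 217.00 mm²); Taking the first minus the rest: starting from the 25×6 cube (150.00 mm²), the r=8.5 cylinder at (-1, 9.5) partially overlaps it — only the 22.46 mm² overlap (of its 224.40 mm²) is removed, clipping the outline; the 14×15.5 cube at (6.5, -2) partially overlaps it — only the 83.96 mm² overlap (of its 217.00 mm²) is removed, clipping the outline — area = 43.58 mm². Overall, the cross-section has 2 separate islands. Net area = 43.58 mm².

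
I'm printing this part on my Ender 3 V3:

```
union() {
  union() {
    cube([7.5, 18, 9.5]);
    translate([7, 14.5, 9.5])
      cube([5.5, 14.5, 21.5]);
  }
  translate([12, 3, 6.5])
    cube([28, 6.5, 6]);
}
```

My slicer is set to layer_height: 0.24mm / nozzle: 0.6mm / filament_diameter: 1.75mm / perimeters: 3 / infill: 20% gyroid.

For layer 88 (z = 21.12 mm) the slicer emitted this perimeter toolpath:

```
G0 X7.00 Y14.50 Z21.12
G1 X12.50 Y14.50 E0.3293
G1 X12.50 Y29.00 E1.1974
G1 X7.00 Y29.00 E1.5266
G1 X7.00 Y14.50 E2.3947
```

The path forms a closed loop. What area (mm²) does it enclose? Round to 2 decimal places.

Apply the shoelace formula to the sequence of (X, Y) vertices; enclosed area = 79.75 mm².

79.75 mm²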